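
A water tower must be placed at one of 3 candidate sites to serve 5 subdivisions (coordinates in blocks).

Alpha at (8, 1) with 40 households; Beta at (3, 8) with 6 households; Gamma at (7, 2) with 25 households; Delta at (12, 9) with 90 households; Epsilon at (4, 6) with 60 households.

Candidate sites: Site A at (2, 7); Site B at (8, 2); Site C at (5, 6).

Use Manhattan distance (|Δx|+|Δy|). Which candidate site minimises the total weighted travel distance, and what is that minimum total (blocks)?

Site C, total 1454 blocks

Total weighted distance at each candidate:
  Site A (2, 7): total = 2002
  Site B (8, 2): total = 1601
  Site C (5, 6): total = 1454
Minimum is at Site C with total 1454 blocks.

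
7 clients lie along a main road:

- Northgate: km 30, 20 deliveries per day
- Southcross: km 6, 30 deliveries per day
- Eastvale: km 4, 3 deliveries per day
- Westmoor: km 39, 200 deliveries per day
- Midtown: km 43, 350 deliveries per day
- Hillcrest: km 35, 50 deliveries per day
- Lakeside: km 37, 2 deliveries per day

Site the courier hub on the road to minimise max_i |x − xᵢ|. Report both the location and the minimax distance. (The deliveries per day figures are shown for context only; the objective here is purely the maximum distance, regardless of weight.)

location 23.5, max distance 19.5

The 1-center on a line is the midpoint of the two extreme points: leftmost at 4, rightmost at 43.
Optimal location = (4 + 43)/2 = 23.5; maximum distance = (43 − 4)/2 = 19.5.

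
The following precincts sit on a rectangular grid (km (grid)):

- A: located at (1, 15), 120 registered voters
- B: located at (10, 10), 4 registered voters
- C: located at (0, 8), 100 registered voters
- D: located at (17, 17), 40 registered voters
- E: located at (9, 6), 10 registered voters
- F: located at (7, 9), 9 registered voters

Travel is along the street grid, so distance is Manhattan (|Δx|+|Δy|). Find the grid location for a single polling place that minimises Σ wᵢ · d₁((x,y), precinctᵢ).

(1, 15)

Manhattan distance separates: Σwᵢ(|x−xᵢ|+|y−yᵢ|) = Σwᵢ|x−xᵢ| + Σwᵢ|y−yᵢ|, so x and y are optimised independently as 1-D weighted medians.
Total weight W = 283; half = 141.5.
x-coordinate, sorted with cumulative weight:
  x=0 (C, w=100) cum 100
  x=1 (A, w=120) cum 220  ← median
  x=7 (F, w=9) cum 229
  x=9 (E, w=10) cum 239
  x=10 (B, w=4) cum 243
  x=17 (D, w=40) cum 283
⇒ x* = 1
y-coordinate, sorted with cumulative weight:
  y=6 (E, w=10) cum 10
  y=8 (C, w=100) cum 110
  y=9 (F, w=9) cum 119
  y=10 (B, w=4) cum 123
  y=15 (A, w=120) cum 243  ← median
  y=17 (D, w=40) cum 283
⇒ y* = 15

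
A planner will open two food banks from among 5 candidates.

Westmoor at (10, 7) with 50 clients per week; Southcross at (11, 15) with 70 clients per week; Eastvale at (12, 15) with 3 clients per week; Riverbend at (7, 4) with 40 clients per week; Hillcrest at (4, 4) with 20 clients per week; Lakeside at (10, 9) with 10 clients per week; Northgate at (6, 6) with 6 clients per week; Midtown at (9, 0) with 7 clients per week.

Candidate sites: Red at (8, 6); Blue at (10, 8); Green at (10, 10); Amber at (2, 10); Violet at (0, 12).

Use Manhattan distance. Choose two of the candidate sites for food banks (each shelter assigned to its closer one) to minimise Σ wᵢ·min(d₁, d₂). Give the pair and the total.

Evaluate every pair (each demand assigned to the nearer of the two):
  {Red, Green}: total = 902
  {Red, Blue}: total = 948
  {Blue, Green}: total = 1080
  {Blue, Amber}: total = 1186
  {Blue, Violet}: total = 1226
  {Green, Amber}: total = 1246
  {Green, Violet}: total = 1326
  {Red, Amber}: total = 1380
  {Red, Violet}: total = 1380
  {Amber, Violet}: total = 2432
Best pair: {Red, Green} with total 902.

{Red, Green}, total 902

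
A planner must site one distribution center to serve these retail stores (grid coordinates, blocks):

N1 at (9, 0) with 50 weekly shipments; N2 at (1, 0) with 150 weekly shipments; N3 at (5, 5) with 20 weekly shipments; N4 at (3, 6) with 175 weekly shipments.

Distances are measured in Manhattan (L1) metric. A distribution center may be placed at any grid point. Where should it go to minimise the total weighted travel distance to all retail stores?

Manhattan distance separates: Σwᵢ(|x−xᵢ|+|y−yᵢ|) = Σwᵢ|x−xᵢ| + Σwᵢ|y−yᵢ|, so x and y are optimised independently as 1-D weighted medians.
Total weight W = 395; half = 197.5.
x-coordinate, sorted with cumulative weight:
  x=1 (N2, w=150) cum 150
  x=3 (N4, w=175) cum 325  ← median
  x=5 (N3, w=20) cum 345
  x=9 (N1, w=50) cum 395
⇒ x* = 3
y-coordinate, sorted with cumulative weight:
  y=0 (N1, w=50) cum 50
  y=0 (N2, w=150) cum 200  ← median
  y=5 (N3, w=20) cum 220
  y=6 (N4, w=175) cum 395
⇒ y* = 0

(3, 0)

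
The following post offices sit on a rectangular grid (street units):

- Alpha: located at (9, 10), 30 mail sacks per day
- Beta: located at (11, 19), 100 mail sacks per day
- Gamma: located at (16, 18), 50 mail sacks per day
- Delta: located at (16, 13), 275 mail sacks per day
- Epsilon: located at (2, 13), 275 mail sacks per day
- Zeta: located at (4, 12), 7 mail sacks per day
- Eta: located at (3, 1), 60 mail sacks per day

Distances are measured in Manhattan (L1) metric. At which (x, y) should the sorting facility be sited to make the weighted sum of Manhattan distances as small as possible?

(11, 13)

Manhattan distance separates: Σwᵢ(|x−xᵢ|+|y−yᵢ|) = Σwᵢ|x−xᵢ| + Σwᵢ|y−yᵢ|, so x and y are optimised independently as 1-D weighted medians.
Total weight W = 797; half = 398.5.
x-coordinate, sorted with cumulative weight:
  x=2 (Epsilon, w=275) cum 275
  x=3 (Eta, w=60) cum 335
  x=4 (Zeta, w=7) cum 342
  x=9 (Alpha, w=30) cum 372
  x=11 (Beta, w=100) cum 472  ← median
  x=16 (Gamma, w=50) cum 522
  x=16 (Delta, w=275) cum 797
⇒ x* = 11
y-coordinate, sorted with cumulative weight:
  y=1 (Eta, w=60) cum 60
  y=10 (Alpha, w=30) cum 90
  y=12 (Zeta, w=7) cum 97
  y=13 (Delta, w=275) cum 372
  y=13 (Epsilon, w=275) cum 647  ← median
  y=18 (Gamma, w=50) cum 697
  y=19 (Beta, w=100) cum 797
⇒ y* = 13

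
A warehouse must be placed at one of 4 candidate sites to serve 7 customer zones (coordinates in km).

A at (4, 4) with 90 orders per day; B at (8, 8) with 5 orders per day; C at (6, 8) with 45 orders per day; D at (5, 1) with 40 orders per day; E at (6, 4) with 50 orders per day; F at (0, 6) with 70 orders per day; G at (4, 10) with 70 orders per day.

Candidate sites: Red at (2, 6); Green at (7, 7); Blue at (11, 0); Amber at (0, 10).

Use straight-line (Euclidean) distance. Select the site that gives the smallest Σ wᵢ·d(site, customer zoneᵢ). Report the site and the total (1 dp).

Total weighted distance at each candidate:
  Red (2, 6): total = 1397.3
  Green (7, 7): total = 1655.6
  Blue (11, 0): total = 3487.9
  Amber (0, 10): total = 2370.9
Minimum is at Red with total 1397.3 km.

Red, total 1397.3 km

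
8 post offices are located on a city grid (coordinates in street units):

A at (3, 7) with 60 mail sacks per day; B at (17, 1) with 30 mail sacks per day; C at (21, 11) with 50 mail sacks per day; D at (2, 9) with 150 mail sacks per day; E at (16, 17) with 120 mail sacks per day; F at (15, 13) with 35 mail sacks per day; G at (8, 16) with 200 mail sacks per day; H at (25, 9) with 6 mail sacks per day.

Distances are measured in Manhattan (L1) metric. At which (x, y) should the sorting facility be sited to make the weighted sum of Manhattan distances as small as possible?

(8, 13)

Manhattan distance separates: Σwᵢ(|x−xᵢ|+|y−yᵢ|) = Σwᵢ|x−xᵢ| + Σwᵢ|y−yᵢ|, so x and y are optimised independently as 1-D weighted medians.
Total weight W = 651; half = 325.5.
x-coordinate, sorted with cumulative weight:
  x=2 (D, w=150) cum 150
  x=3 (A, w=60) cum 210
  x=8 (G, w=200) cum 410  ← median
  x=15 (F, w=35) cum 445
  x=16 (E, w=120) cum 565
  x=17 (B, w=30) cum 595
  x=21 (C, w=50) cum 645
  x=25 (H, w=6) cum 651
⇒ x* = 8
y-coordinate, sorted with cumulative weight:
  y=1 (B, w=30) cum 30
  y=7 (A, w=60) cum 90
  y=9 (D, w=150) cum 240
  y=9 (H, w=6) cum 246
  y=11 (C, w=50) cum 296
  y=13 (F, w=35) cum 331  ← median
  y=16 (G, w=200) cum 531
  y=17 (E, w=120) cum 651
⇒ y* = 13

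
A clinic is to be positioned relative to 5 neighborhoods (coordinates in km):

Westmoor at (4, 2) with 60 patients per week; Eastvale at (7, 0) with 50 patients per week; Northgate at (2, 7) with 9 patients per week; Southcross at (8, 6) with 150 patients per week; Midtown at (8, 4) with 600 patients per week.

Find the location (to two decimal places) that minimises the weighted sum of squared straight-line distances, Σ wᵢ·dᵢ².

(7.60, 4.01)

The minimiser of Σwᵢ‖p−pᵢ‖² is the weighted centroid p* = (Σwᵢpᵢ)/(Σwᵢ).
Σwᵢ = 869.
Σwᵢxᵢ = 60·4 + 50·7 + 9·2 + 150·8 + 600·8 = 6608.
Σwᵢyᵢ = 60·2 + 50·0 + 9·7 + 150·6 + 600·4 = 3483.
x* = 6608/869 = 7.60, y* = 3483/869 = 4.01.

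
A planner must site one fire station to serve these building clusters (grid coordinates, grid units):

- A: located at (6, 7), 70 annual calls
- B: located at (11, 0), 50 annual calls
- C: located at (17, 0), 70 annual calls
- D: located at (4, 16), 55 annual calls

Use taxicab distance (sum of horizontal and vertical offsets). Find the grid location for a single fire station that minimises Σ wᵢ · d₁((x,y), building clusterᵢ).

Manhattan distance separates: Σwᵢ(|x−xᵢ|+|y−yᵢ|) = Σwᵢ|x−xᵢ| + Σwᵢ|y−yᵢ|, so x and y are optimised independently as 1-D weighted medians.
Total weight W = 245; half = 122.5.
x-coordinate, sorted with cumulative weight:
  x=4 (D, w=55) cum 55
  x=6 (A, w=70) cum 125  ← median
  x=11 (B, w=50) cum 175
  x=17 (C, w=70) cum 245
⇒ x* = 6
y-coordinate, sorted with cumulative weight:
  y=0 (B, w=50) cum 50
  y=0 (C, w=70) cum 120
  y=7 (A, w=70) cum 190  ← median
  y=16 (D, w=55) cum 245
⇒ y* = 7

(6, 7)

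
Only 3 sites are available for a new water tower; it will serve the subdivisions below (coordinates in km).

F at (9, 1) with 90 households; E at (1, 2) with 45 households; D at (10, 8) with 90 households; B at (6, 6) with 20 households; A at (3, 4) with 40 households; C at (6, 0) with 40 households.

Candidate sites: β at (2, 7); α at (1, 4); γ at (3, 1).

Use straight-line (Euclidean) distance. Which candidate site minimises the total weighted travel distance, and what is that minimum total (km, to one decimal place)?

γ, total 1894.7 km

Total weighted distance at each candidate:
  β (2, 7): total = 2316.3
  α (1, 4): total = 2189.2
  γ (3, 1): total = 1894.7
Minimum is at γ with total 1894.7 km.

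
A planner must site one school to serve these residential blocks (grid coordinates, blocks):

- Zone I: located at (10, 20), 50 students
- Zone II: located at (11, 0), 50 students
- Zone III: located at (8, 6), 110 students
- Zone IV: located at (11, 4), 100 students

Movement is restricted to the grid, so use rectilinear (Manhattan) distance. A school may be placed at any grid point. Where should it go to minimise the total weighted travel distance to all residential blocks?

(10, 6)

Manhattan distance separates: Σwᵢ(|x−xᵢ|+|y−yᵢ|) = Σwᵢ|x−xᵢ| + Σwᵢ|y−yᵢ|, so x and y are optimised independently as 1-D weighted medians.
Total weight W = 310; half = 155.
x-coordinate, sorted with cumulative weight:
  x=8 (Zone III, w=110) cum 110
  x=10 (Zone I, w=50) cum 160  ← median
  x=11 (Zone II, w=50) cum 210
  x=11 (Zone IV, w=100) cum 310
⇒ x* = 10
y-coordinate, sorted with cumulative weight:
  y=0 (Zone II, w=50) cum 50
  y=4 (Zone IV, w=100) cum 150
  y=6 (Zone III, w=110) cum 260  ← median
  y=20 (Zone I, w=50) cum 310
⇒ y* = 6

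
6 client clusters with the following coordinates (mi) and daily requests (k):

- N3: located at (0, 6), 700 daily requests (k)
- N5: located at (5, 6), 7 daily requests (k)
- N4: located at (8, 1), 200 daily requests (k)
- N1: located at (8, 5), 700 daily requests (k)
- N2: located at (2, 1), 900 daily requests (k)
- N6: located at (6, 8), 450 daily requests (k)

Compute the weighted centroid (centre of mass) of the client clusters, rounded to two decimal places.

(3.97, 4.21)

The minimiser of Σwᵢ‖p−pᵢ‖² is the weighted centroid p* = (Σwᵢpᵢ)/(Σwᵢ).
Σwᵢ = 2957.
Σwᵢxᵢ = 700·0 + 7·5 + 200·8 + 700·8 + 900·2 + 450·6 = 11735.
Σwᵢyᵢ = 700·6 + 7·6 + 200·1 + 700·5 + 900·1 + 450·8 = 12442.
x* = 11735/2957 = 3.97, y* = 12442/2957 = 4.21.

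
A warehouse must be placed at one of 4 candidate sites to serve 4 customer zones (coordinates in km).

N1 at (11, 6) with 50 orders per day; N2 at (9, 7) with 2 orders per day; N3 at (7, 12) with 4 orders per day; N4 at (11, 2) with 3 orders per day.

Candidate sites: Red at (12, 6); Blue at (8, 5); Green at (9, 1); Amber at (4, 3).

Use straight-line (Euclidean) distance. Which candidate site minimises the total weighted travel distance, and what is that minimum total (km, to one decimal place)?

Red, total 99.9 km

Total weighted distance at each candidate:
  Red (12, 6): total = 99.9
  Blue (8, 5): total = 203.6
  Green (9, 1): total = 332.7
  Amber (4, 3): total = 452.8
Minimum is at Red with total 99.9 km.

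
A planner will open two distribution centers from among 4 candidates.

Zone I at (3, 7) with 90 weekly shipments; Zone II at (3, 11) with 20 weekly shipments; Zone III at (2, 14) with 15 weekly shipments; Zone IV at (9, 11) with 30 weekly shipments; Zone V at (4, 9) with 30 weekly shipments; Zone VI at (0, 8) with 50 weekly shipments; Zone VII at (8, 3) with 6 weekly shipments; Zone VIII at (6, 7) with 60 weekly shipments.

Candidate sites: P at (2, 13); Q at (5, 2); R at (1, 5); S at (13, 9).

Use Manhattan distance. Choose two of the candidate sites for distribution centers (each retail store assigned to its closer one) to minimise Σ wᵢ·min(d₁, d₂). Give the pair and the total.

{P, R}, total 1559

Evaluate every pair (each demand assigned to the nearer of the two):
  {P, R}: total = 1559
  {R, S}: total = 1734
  {Q, R}: total = 1854
  {P, Q}: total = 1889
  {P, S}: total = 2021
  {Q, S}: total = 2429
Best pair: {P, R} with total 1559.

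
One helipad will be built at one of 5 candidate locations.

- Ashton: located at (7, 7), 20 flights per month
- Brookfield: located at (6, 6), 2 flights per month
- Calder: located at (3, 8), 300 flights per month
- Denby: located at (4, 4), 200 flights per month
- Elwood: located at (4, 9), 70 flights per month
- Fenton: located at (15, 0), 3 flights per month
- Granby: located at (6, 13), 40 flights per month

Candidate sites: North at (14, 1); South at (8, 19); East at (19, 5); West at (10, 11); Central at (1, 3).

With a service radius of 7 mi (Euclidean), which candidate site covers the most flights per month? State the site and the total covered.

Coverage radius r = 7 mi; a point is covered iff (Δx)²+(Δy)² ≤ 7² = 49.
  North (14, 1): covers {Fenton} → 3
  South (8, 19): covers {Granby} → 40
  East (19, 5): covers {Fenton} → 3
  West (10, 11): covers {Ashton, Brookfield, Elwood, Granby} → 132
  Central (1, 3): covers {Brookfield, Calder, Denby, Elwood} → 572
Maximum coverage at Central: 572 flights per month.

Central, covering 572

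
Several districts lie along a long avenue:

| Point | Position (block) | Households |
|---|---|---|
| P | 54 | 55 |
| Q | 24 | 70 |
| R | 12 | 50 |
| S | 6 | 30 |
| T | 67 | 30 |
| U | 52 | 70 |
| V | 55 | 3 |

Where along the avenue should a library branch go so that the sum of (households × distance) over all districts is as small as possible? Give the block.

For a sum of weighted absolute distances on a line, the optimum is the weighted median (not the mean). Total weight W = 308; half-weight = 154.
Sort by position and accumulate weight:
  block 6 (S, w=30) → cum 30
  block 12 (R, w=50) → cum 80
  block 24 (Q, w=70) → cum 150
  block 52 (U, w=70) → cum 220  ≥ 154 → median here
  block 54 (P, w=55) → cum 275
  block 55 (V, w=3) → cum 278
  block 67 (T, w=30) → cum 308
Optimal location: block 52.

x = 52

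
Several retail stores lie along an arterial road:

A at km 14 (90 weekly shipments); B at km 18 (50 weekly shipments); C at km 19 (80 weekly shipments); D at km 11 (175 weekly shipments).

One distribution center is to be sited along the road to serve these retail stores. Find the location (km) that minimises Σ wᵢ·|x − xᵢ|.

x = 14

For a sum of weighted absolute distances on a line, the optimum is the weighted median (not the mean). Total weight W = 395; half-weight = 197.5.
Sort by position and accumulate weight:
  km 11 (D, w=175) → cum 175
  km 14 (A, w=90) → cum 265  ≥ 197.5 → median here
  km 18 (B, w=50) → cum 315
  km 19 (C, w=80) → cum 395
Optimal location: km 14.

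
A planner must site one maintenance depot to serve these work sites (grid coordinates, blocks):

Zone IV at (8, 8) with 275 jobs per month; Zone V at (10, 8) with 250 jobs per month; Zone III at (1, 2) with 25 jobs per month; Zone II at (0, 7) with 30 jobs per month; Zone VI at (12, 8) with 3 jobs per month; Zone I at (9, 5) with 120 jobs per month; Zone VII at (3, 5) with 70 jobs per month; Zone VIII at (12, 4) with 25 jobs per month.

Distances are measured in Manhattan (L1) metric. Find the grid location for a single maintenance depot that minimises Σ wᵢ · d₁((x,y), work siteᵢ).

Manhattan distance separates: Σwᵢ(|x−xᵢ|+|y−yᵢ|) = Σwᵢ|x−xᵢ| + Σwᵢ|y−yᵢ|, so x and y are optimised independently as 1-D weighted medians.
Total weight W = 798; half = 399.
x-coordinate, sorted with cumulative weight:
  x=0 (Zone II, w=30) cum 30
  x=1 (Zone III, w=25) cum 55
  x=3 (Zone VII, w=70) cum 125
  x=8 (Zone IV, w=275) cum 400  ← median
  x=9 (Zone I, w=120) cum 520
  x=10 (Zone V, w=250) cum 770
  x=12 (Zone VI, w=3) cum 773
  x=12 (Zone VIII, w=25) cum 798
⇒ x* = 8
y-coordinate, sorted with cumulative weight:
  y=2 (Zone III, w=25) cum 25
  y=4 (Zone VIII, w=25) cum 50
  y=5 (Zone I, w=120) cum 170
  y=5 (Zone VII, w=70) cum 240
  y=7 (Zone II, w=30) cum 270
  y=8 (Zone IV, w=275) cum 545  ← median
  y=8 (Zone V, w=250) cum 795
  y=8 (Zone VI, w=3) cum 798
⇒ y* = 8

(8, 8)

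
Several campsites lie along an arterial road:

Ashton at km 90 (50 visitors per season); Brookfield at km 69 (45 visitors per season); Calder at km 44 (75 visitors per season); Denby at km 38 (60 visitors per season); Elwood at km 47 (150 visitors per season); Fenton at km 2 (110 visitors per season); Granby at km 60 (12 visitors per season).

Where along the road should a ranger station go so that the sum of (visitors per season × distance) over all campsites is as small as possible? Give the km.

For a sum of weighted absolute distances on a line, the optimum is the weighted median (not the mean). Total weight W = 502; half-weight = 251.
Sort by position and accumulate weight:
  km 2 (Fenton, w=110) → cum 110
  km 38 (Denby, w=60) → cum 170
  km 44 (Calder, w=75) → cum 245
  km 47 (Elwood, w=150) → cum 395  ≥ 251 → median here
  km 60 (Granby, w=12) → cum 407
  km 69 (Brookfield, w=45) → cum 452
  km 90 (Ashton, w=50) → cum 502
Optimal location: km 47.

x = 47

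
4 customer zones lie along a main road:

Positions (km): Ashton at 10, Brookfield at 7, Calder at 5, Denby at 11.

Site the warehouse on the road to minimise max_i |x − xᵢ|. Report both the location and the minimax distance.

location 8, max distance 3

The 1-center on a line is the midpoint of the two extreme points: leftmost at 5, rightmost at 11.
Optimal location = (5 + 11)/2 = 8; maximum distance = (11 − 5)/2 = 3.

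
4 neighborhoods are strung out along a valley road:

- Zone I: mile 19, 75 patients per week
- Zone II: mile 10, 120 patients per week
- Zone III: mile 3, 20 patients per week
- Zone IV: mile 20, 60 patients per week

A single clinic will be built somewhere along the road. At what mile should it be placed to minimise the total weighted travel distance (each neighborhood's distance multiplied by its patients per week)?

For a sum of weighted absolute distances on a line, the optimum is the weighted median (not the mean). Total weight W = 275; half-weight = 137.5.
Sort by position and accumulate weight:
  mile 3 (Zone III, w=20) → cum 20
  mile 10 (Zone II, w=120) → cum 140  ≥ 137.5 → median here
  mile 19 (Zone I, w=75) → cum 215
  mile 20 (Zone IV, w=60) → cum 275
Optimal location: mile 10.

x = 10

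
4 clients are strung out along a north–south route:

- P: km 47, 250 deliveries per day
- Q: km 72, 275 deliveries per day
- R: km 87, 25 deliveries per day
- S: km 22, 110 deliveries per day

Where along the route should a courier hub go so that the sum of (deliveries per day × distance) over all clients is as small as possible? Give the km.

x = 47

For a sum of weighted absolute distances on a line, the optimum is the weighted median (not the mean). Total weight W = 660; half-weight = 330.
Sort by position and accumulate weight:
  km 22 (S, w=110) → cum 110
  km 47 (P, w=250) → cum 360  ≥ 330 → median here
  km 72 (Q, w=275) → cum 635
  km 87 (R, w=25) → cum 660
Optimal location: km 47.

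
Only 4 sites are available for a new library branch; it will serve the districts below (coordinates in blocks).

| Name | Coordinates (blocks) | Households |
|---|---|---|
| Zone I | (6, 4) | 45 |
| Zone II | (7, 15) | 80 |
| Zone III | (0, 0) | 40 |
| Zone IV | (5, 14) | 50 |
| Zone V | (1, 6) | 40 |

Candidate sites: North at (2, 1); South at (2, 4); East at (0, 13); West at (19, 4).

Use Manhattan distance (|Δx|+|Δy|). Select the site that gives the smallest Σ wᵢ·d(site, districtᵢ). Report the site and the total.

South, total 2470 blocks

Total weighted distance at each candidate:
  North (2, 1): total = 2995
  South (2, 4): total = 2470
  East (0, 13): total = 2535
  West (19, 4): total = 5345
Minimum is at South with total 2470 blocks.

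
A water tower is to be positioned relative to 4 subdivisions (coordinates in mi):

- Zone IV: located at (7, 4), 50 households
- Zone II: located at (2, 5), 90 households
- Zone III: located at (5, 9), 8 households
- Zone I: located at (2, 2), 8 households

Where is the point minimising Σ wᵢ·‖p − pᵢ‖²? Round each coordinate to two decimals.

(3.76, 4.73)

The minimiser of Σwᵢ‖p−pᵢ‖² is the weighted centroid p* = (Σwᵢpᵢ)/(Σwᵢ).
Σwᵢ = 156.
Σwᵢxᵢ = 50·7 + 90·2 + 8·5 + 8·2 = 586.
Σwᵢyᵢ = 50·4 + 90·5 + 8·9 + 8·2 = 738.
x* = 586/156 = 3.76, y* = 738/156 = 4.73.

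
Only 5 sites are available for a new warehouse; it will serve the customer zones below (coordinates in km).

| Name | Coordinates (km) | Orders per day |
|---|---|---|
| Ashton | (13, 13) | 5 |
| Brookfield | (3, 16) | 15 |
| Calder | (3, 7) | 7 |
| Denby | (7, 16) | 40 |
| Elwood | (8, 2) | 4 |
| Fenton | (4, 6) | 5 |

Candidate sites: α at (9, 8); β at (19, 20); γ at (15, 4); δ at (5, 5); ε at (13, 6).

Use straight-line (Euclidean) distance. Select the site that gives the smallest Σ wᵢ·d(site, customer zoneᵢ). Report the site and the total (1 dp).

α, total 605.7 km

Total weighted distance at each candidate:
  α (9, 8): total = 605.7
  β (19, 20): total = 1130.7
  γ (15, 4): total = 1049.2
  δ (5, 5): total = 715.3
  ε (13, 6): total = 854.6
Minimum is at α with total 605.7 km.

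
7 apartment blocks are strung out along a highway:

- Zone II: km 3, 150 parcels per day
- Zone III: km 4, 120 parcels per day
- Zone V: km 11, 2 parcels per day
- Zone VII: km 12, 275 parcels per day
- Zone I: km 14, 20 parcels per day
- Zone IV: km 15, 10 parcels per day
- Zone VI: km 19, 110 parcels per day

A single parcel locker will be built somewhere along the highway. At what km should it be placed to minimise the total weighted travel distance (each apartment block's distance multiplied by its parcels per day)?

x = 12

For a sum of weighted absolute distances on a line, the optimum is the weighted median (not the mean). Total weight W = 687; half-weight = 343.5.
Sort by position and accumulate weight:
  km 3 (Zone II, w=150) → cum 150
  km 4 (Zone III, w=120) → cum 270
  km 11 (Zone V, w=2) → cum 272
  km 12 (Zone VII, w=275) → cum 547  ≥ 343.5 → median here
  km 14 (Zone I, w=20) → cum 567
  km 15 (Zone IV, w=10) → cum 577
  km 19 (Zone VI, w=110) → cum 687
Optimal location: km 12.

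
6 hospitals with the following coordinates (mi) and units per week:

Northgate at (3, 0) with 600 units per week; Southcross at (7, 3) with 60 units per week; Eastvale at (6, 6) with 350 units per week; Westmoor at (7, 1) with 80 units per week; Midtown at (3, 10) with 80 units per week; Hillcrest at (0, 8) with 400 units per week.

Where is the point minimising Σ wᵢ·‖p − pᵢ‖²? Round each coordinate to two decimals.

The minimiser of Σwᵢ‖p−pᵢ‖² is the weighted centroid p* = (Σwᵢpᵢ)/(Σwᵢ).
Σwᵢ = 1570.
Σwᵢxᵢ = 600·3 + 60·7 + 350·6 + 80·7 + 80·3 + 400·0 = 5120.
Σwᵢyᵢ = 600·0 + 60·3 + 350·6 + 80·1 + 80·10 + 400·8 = 6360.
x* = 5120/1570 = 3.26, y* = 6360/1570 = 4.05.

(3.26, 4.05)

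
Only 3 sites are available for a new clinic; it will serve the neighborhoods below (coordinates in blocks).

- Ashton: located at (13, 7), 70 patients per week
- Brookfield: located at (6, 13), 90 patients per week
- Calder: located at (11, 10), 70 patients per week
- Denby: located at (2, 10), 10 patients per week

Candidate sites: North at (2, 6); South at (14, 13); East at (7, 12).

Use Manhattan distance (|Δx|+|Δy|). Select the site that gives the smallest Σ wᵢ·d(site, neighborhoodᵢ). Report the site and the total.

East, total 1440 blocks

Total weighted distance at each candidate:
  North (2, 6): total = 2780
  South (14, 13): total = 1780
  East (7, 12): total = 1440
Minimum is at East with total 1440 blocks.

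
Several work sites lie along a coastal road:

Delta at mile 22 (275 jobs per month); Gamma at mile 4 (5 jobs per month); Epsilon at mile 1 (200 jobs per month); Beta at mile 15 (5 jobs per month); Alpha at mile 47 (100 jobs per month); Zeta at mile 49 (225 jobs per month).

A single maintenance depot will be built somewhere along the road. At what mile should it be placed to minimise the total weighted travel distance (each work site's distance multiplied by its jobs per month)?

For a sum of weighted absolute distances on a line, the optimum is the weighted median (not the mean). Total weight W = 810; half-weight = 405.
Sort by position and accumulate weight:
  mile 1 (Epsilon, w=200) → cum 200
  mile 4 (Gamma, w=5) → cum 205
  mile 15 (Beta, w=5) → cum 210
  mile 22 (Delta, w=275) → cum 485  ≥ 405 → median here
  mile 47 (Alpha, w=100) → cum 585
  mile 49 (Zeta, w=225) → cum 810
Optimal location: mile 22.

x = 22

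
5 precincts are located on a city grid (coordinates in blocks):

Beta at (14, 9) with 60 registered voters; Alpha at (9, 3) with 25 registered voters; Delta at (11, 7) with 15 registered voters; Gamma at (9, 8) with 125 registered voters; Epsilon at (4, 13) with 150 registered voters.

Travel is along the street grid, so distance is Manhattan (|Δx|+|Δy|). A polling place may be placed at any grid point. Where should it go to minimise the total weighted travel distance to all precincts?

(9, 9)

Manhattan distance separates: Σwᵢ(|x−xᵢ|+|y−yᵢ|) = Σwᵢ|x−xᵢ| + Σwᵢ|y−yᵢ|, so x and y are optimised independently as 1-D weighted medians.
Total weight W = 375; half = 187.5.
x-coordinate, sorted with cumulative weight:
  x=4 (Epsilon, w=150) cum 150
  x=9 (Alpha, w=25) cum 175
  x=9 (Gamma, w=125) cum 300  ← median
  x=11 (Delta, w=15) cum 315
  x=14 (Beta, w=60) cum 375
⇒ x* = 9
y-coordinate, sorted with cumulative weight:
  y=3 (Alpha, w=25) cum 25
  y=7 (Delta, w=15) cum 40
  y=8 (Gamma, w=125) cum 165
  y=9 (Beta, w=60) cum 225  ← median
  y=13 (Epsilon, w=150) cum 375
⇒ y* = 9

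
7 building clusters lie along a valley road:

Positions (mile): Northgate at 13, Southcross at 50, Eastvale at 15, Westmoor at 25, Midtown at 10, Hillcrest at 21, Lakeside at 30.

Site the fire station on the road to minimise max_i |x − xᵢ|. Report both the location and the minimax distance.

location 30, max distance 20

The 1-center on a line is the midpoint of the two extreme points: leftmost at 10, rightmost at 50.
Optimal location = (10 + 50)/2 = 30; maximum distance = (50 − 10)/2 = 20.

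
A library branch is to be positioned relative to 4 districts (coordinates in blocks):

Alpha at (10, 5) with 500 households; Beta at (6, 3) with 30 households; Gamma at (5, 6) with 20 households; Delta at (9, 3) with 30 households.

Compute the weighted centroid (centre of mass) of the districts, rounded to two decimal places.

The minimiser of Σwᵢ‖p−pᵢ‖² is the weighted centroid p* = (Σwᵢpᵢ)/(Σwᵢ).
Σwᵢ = 580.
Σwᵢxᵢ = 500·10 + 30·6 + 20·5 + 30·9 = 5550.
Σwᵢyᵢ = 500·5 + 30·3 + 20·6 + 30·3 = 2800.
x* = 5550/580 = 9.57, y* = 2800/580 = 4.83.

(9.57, 4.83)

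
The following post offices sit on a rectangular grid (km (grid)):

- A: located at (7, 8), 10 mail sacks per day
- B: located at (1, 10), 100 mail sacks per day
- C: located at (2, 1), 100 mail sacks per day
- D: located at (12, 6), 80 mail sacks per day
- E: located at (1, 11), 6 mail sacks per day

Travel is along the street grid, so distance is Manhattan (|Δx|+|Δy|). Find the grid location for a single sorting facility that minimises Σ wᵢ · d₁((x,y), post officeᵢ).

(2, 6)

Manhattan distance separates: Σwᵢ(|x−xᵢ|+|y−yᵢ|) = Σwᵢ|x−xᵢ| + Σwᵢ|y−yᵢ|, so x and y are optimised independently as 1-D weighted medians.
Total weight W = 296; half = 148.
x-coordinate, sorted with cumulative weight:
  x=1 (B, w=100) cum 100
  x=1 (E, w=6) cum 106
  x=2 (C, w=100) cum 206  ← median
  x=7 (A, w=10) cum 216
  x=12 (D, w=80) cum 296
⇒ x* = 2
y-coordinate, sorted with cumulative weight:
  y=1 (C, w=100) cum 100
  y=6 (D, w=80) cum 180  ← median
  y=8 (A, w=10) cum 190
  y=10 (B, w=100) cum 290
  y=11 (E, w=6) cum 296
⇒ y* = 6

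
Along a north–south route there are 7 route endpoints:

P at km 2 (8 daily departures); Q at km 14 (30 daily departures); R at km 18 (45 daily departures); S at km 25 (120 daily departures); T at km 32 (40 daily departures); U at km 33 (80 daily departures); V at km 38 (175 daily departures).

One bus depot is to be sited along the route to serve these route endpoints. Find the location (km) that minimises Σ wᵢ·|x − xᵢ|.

x = 33

For a sum of weighted absolute distances on a line, the optimum is the weighted median (not the mean). Total weight W = 498; half-weight = 249.
Sort by position and accumulate weight:
  km 2 (P, w=8) → cum 8
  km 14 (Q, w=30) → cum 38
  km 18 (R, w=45) → cum 83
  km 25 (S, w=120) → cum 203
  km 32 (T, w=40) → cum 243
  km 33 (U, w=80) → cum 323  ≥ 249 → median here
  km 38 (V, w=175) → cum 498
Optimal location: km 33.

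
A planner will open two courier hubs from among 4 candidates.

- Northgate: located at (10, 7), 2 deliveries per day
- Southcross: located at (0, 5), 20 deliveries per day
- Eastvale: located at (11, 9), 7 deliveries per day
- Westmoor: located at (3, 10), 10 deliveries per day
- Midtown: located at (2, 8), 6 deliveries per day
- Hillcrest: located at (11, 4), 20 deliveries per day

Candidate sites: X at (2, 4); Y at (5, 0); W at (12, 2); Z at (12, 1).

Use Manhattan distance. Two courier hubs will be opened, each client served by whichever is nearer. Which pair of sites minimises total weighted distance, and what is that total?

Evaluate every pair (each demand assigned to the nearer of the two):
  {X, W}: total = 284
  {X, Z}: total = 313
  {X, Y}: total = 454
  {Y, W}: total = 516
  {Y, Z}: total = 545
  {W, Z}: total = 696
Best pair: {X, W} with total 284.

{X, W}, total 284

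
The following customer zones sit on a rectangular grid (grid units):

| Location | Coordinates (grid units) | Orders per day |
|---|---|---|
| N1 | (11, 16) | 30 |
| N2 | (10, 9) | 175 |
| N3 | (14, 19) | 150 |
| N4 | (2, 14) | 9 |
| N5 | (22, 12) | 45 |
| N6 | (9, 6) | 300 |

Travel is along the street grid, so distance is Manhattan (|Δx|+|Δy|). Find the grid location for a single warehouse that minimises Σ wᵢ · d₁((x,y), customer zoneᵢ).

(10, 9)

Manhattan distance separates: Σwᵢ(|x−xᵢ|+|y−yᵢ|) = Σwᵢ|x−xᵢ| + Σwᵢ|y−yᵢ|, so x and y are optimised independently as 1-D weighted medians.
Total weight W = 709; half = 354.5.
x-coordinate, sorted with cumulative weight:
  x=2 (N4, w=9) cum 9
  x=9 (N6, w=300) cum 309
  x=10 (N2, w=175) cum 484  ← median
  x=11 (N1, w=30) cum 514
  x=14 (N3, w=150) cum 664
  x=22 (N5, w=45) cum 709
⇒ x* = 10
y-coordinate, sorted with cumulative weight:
  y=6 (N6, w=300) cum 300
  y=9 (N2, w=175) cum 475  ← median
  y=12 (N5, w=45) cum 520
  y=14 (N4, w=9) cum 529
  y=16 (N1, w=30) cum 559
  y=19 (N3, w=150) cum 709
⇒ y* = 9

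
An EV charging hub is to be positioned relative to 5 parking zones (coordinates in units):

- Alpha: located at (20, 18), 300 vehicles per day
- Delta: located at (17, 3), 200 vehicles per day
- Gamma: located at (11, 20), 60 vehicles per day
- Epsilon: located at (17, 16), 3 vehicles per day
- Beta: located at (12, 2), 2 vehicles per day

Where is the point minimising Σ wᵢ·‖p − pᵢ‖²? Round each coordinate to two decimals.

The minimiser of Σwᵢ‖p−pᵢ‖² is the weighted centroid p* = (Σwᵢpᵢ)/(Σwᵢ).
Σwᵢ = 565.
Σwᵢxᵢ = 300·20 + 200·17 + 60·11 + 3·17 + 2·12 = 10135.
Σwᵢyᵢ = 300·18 + 200·3 + 60·20 + 3·16 + 2·2 = 7252.
x* = 10135/565 = 17.94, y* = 7252/565 = 12.84.

(17.94, 12.84)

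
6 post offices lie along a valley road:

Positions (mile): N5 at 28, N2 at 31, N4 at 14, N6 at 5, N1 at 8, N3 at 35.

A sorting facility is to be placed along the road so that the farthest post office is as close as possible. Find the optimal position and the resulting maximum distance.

The 1-center on a line is the midpoint of the two extreme points: leftmost at 5, rightmost at 35.
Optimal location = (5 + 35)/2 = 20; maximum distance = (35 − 5)/2 = 15.

location 20, max distance 15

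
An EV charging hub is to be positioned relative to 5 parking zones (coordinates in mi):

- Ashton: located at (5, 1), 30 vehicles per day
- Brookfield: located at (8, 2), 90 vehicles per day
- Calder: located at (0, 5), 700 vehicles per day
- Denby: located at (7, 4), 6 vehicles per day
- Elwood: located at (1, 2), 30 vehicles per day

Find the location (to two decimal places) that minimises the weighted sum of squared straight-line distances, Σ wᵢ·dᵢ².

The minimiser of Σwᵢ‖p−pᵢ‖² is the weighted centroid p* = (Σwᵢpᵢ)/(Σwᵢ).
Σwᵢ = 856.
Σwᵢxᵢ = 30·5 + 90·8 + 700·0 + 6·7 + 30·1 = 942.
Σwᵢyᵢ = 30·1 + 90·2 + 700·5 + 6·4 + 30·2 = 3794.
x* = 942/856 = 1.10, y* = 3794/856 = 4.43.

(1.10, 4.43)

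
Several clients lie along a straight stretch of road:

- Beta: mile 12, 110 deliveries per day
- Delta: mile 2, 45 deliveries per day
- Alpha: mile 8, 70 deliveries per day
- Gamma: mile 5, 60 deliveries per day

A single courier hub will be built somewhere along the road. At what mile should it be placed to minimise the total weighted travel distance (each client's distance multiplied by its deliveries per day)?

x = 8

For a sum of weighted absolute distances on a line, the optimum is the weighted median (not the mean). Total weight W = 285; half-weight = 142.5.
Sort by position and accumulate weight:
  mile 2 (Delta, w=45) → cum 45
  mile 5 (Gamma, w=60) → cum 105
  mile 8 (Alpha, w=70) → cum 175  ≥ 142.5 → median here
  mile 12 (Beta, w=110) → cum 285
Optimal location: mile 8.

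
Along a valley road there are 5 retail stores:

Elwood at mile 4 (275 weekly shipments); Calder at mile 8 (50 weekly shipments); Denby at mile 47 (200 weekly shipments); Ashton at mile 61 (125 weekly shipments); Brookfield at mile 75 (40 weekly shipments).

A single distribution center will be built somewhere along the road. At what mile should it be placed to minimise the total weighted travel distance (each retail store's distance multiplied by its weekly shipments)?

x = 47

For a sum of weighted absolute distances on a line, the optimum is the weighted median (not the mean). Total weight W = 690; half-weight = 345.
Sort by position and accumulate weight:
  mile 4 (Elwood, w=275) → cum 275
  mile 8 (Calder, w=50) → cum 325
  mile 47 (Denby, w=200) → cum 525  ≥ 345 → median here
  mile 61 (Ashton, w=125) → cum 650
  mile 75 (Brookfield, w=40) → cum 690
Optimal location: mile 47.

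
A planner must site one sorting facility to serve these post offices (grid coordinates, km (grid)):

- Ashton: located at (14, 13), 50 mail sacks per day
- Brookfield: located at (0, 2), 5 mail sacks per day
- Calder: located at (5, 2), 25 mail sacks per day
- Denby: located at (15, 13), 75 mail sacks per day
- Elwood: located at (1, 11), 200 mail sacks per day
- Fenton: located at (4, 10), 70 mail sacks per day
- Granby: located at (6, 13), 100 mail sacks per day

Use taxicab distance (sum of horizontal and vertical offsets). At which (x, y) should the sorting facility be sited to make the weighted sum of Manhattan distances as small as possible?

(4, 11)

Manhattan distance separates: Σwᵢ(|x−xᵢ|+|y−yᵢ|) = Σwᵢ|x−xᵢ| + Σwᵢ|y−yᵢ|, so x and y are optimised independently as 1-D weighted medians.
Total weight W = 525; half = 262.5.
x-coordinate, sorted with cumulative weight:
  x=0 (Brookfield, w=5) cum 5
  x=1 (Elwood, w=200) cum 205
  x=4 (Fenton, w=70) cum 275  ← median
  x=5 (Calder, w=25) cum 300
  x=6 (Granby, w=100) cum 400
  x=14 (Ashton, w=50) cum 450
  x=15 (Denby, w=75) cum 525
⇒ x* = 4
y-coordinate, sorted with cumulative weight:
  y=2 (Brookfield, w=5) cum 5
  y=2 (Calder, w=25) cum 30
  y=10 (Fenton, w=70) cum 100
  y=11 (Elwood, w=200) cum 300  ← median
  y=13 (Ashton, w=50) cum 350
  y=13 (Denby, w=75) cum 425
  y=13 (Granby, w=100) cum 525
⇒ y* = 11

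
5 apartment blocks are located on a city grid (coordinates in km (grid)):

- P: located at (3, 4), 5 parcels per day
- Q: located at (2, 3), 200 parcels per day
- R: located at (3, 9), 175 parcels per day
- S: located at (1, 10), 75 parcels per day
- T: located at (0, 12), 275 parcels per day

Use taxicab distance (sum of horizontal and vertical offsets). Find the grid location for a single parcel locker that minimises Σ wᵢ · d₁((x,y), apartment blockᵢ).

Manhattan distance separates: Σwᵢ(|x−xᵢ|+|y−yᵢ|) = Σwᵢ|x−xᵢ| + Σwᵢ|y−yᵢ|, so x and y are optimised independently as 1-D weighted medians.
Total weight W = 730; half = 365.
x-coordinate, sorted with cumulative weight:
  x=0 (T, w=275) cum 275
  x=1 (S, w=75) cum 350
  x=2 (Q, w=200) cum 550  ← median
  x=3 (P, w=5) cum 555
  x=3 (R, w=175) cum 730
⇒ x* = 2
y-coordinate, sorted with cumulative weight:
  y=3 (Q, w=200) cum 200
  y=4 (P, w=5) cum 205
  y=9 (R, w=175) cum 380  ← median
  y=10 (S, w=75) cum 455
  y=12 (T, w=275) cum 730
⇒ y* = 9

(2, 9)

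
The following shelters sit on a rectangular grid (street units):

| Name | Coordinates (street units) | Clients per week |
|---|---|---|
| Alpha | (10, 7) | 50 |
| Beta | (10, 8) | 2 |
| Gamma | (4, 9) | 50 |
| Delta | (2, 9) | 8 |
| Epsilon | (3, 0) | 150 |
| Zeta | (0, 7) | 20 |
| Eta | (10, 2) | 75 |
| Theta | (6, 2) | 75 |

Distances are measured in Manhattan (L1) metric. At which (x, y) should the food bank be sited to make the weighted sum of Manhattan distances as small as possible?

Manhattan distance separates: Σwᵢ(|x−xᵢ|+|y−yᵢ|) = Σwᵢ|x−xᵢ| + Σwᵢ|y−yᵢ|, so x and y are optimised independently as 1-D weighted medians.
Total weight W = 430; half = 215.
x-coordinate, sorted with cumulative weight:
  x=0 (Zeta, w=20) cum 20
  x=2 (Delta, w=8) cum 28
  x=3 (Epsilon, w=150) cum 178
  x=4 (Gamma, w=50) cum 228  ← median
  x=6 (Theta, w=75) cum 303
  x=10 (Alpha, w=50) cum 353
  x=10 (Beta, w=2) cum 355
  x=10 (Eta, w=75) cum 430
⇒ x* = 4
y-coordinate, sorted with cumulative weight:
  y=0 (Epsilon, w=150) cum 150
  y=2 (Eta, w=75) cum 225  ← median
  y=2 (Theta, w=75) cum 300
  y=7 (Alpha, w=50) cum 350
  y=7 (Zeta, w=20) cum 370
  y=8 (Beta, w=2) cum 372
  y=9 (Gamma, w=50) cum 422
  y=9 (Delta, w=8) cum 430
⇒ y* = 2

(4, 2)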